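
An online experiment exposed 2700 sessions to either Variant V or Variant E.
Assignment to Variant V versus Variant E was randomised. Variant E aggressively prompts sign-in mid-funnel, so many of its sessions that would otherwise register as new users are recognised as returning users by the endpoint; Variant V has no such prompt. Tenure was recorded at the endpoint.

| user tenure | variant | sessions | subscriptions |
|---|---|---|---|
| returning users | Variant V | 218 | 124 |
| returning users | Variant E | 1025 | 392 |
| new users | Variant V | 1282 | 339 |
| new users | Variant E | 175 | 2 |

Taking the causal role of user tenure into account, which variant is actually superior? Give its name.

The distribution of user tenure is itself part of what the variant does — it is an intermediate outcome. Holding it fixed would remove that part of the effect; the total effect is the pooled difference.
Pooled: Variant V 30.9% vs Variant E 32.8%; Variant E is higher overall.

Variant E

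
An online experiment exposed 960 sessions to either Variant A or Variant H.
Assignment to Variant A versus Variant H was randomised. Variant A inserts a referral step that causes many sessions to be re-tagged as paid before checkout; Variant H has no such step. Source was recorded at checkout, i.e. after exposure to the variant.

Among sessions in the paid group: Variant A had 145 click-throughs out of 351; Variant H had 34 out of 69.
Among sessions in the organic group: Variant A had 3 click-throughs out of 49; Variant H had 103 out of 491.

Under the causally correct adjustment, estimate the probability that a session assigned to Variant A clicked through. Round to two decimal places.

Traffic source here is a post-treatment variable shaped by the variant; conditioning on it would introduce bias rather than remove it. The overall comparison is the causal one.
So P(outcome | do(Variant A)) is just the pooled rate for Variant A: 148/400 = 0.370.

0.37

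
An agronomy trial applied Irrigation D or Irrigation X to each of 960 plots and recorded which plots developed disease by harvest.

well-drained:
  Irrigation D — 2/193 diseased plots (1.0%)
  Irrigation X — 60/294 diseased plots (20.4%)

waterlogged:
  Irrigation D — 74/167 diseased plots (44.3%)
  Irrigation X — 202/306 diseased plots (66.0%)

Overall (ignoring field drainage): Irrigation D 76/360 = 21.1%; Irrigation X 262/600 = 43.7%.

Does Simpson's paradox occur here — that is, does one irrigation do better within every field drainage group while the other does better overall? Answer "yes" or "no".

Within each field drainage level (well-drained 1.0% vs 20.4%; waterlogged 44.3% vs 66.0%), Irrigation D has the lower rate every time. Pooled: 21.1% vs 43.7% — Irrigation D has the lower rate overall. They agree.

no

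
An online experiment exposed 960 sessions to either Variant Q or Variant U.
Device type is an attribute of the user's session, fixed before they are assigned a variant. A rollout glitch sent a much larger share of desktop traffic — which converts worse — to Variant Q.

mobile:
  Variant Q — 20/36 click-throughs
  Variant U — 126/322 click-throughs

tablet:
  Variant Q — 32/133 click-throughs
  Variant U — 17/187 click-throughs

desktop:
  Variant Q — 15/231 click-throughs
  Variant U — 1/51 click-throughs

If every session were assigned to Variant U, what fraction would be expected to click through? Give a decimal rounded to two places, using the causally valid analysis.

0.18

Within every device type level Variant Q has the higher rate, yet pooled Variant U does — Simpson's reversal.
Device type satisfies the back-door criterion: it is not a descendant of the variant, and it blocks the spurious path from variant to outcome. Adjusting for it (i.e., using the within-device type rates) gives the causal effect.
Standardising Variant U to the population device type mix: 0.373·126/322 + 0.333·17/187 + 0.294·1/51 = 0.182.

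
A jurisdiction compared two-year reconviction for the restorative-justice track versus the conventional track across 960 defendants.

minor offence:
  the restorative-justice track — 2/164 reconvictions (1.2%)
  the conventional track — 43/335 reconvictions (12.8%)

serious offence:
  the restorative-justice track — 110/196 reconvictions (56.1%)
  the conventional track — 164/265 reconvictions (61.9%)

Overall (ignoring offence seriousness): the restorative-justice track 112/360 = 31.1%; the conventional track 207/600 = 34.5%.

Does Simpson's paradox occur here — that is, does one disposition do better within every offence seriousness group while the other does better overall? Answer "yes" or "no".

Within each offence seriousness level (minor offence 1.2% vs 12.8%; serious offence 56.1% vs 61.9%), the restorative-justice track has the lower rate every time. Pooled: 31.1% vs 34.5% — the restorative-justice track has the lower rate overall. They agree.

no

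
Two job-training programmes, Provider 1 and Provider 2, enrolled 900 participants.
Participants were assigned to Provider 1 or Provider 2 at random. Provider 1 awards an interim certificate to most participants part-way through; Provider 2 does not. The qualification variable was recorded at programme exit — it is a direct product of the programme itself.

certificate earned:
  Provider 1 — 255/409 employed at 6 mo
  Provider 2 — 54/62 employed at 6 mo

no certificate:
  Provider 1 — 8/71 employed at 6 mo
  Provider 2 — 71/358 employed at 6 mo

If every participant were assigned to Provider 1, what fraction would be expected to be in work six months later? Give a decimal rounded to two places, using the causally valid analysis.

The qualification attained during the programme-specific comparison favours Provider 2 throughout, but the pooled figures favour Provider 1. The question is whether to condition on qualification attained during the programme.
Stratifying would compare programmes among participants the programmes themselves sorted into qualification attained during the programme groups — a form of selection on an intermediate. The unconditioned pooled rates give the total causal effect.
So P(outcome | do(Provider 1)) is just the pooled rate for Provider 1: 263/480 = 0.548.

0.55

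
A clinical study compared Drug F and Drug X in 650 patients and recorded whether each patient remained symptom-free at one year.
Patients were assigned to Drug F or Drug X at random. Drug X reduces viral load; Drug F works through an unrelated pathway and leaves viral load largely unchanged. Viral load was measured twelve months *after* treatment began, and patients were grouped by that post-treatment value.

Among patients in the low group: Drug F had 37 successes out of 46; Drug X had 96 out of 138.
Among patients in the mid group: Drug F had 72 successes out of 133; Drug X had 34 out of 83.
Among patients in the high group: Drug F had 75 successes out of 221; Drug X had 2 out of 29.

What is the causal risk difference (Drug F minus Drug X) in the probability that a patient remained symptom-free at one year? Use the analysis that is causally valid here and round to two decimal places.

Drug F is higher inside every viral load stratum but Drug X is higher in aggregate. Whether to stratify depends on how viral load relates to the drug.
Viral load is recorded after the drug and is itself shifted by it — it sits on the causal path from drug to outcome. Conditioning on a mediator would strip out part of the effect we want; the pooled comparison gives the total causal effect.
The causal difference is the pooled difference: 0.460 − 0.528 = -0.068.

-0.07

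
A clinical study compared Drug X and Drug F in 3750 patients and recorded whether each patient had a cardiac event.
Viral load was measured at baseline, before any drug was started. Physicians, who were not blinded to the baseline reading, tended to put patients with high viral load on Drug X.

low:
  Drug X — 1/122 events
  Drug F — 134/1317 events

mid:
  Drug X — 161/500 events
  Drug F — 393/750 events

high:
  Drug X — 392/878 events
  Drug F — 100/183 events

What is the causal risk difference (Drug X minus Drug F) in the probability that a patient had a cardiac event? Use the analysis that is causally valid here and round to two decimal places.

The viral load-specific comparison favours Drug X throughout, but the pooled figures favour Drug F. The question is whether to condition on viral load.
Viral load satisfies the back-door criterion: it is not a descendant of the drug, and it blocks the spurious path from drug to outcome. Adjusting for it (i.e., using the within-viral load rates) gives the causal effect.
Adjusting over the population distribution of viral load: 0.384·(0.008−0.102) + 0.333·(0.322−0.524) + 0.283·(0.446−0.546) = -0.132.

-0.13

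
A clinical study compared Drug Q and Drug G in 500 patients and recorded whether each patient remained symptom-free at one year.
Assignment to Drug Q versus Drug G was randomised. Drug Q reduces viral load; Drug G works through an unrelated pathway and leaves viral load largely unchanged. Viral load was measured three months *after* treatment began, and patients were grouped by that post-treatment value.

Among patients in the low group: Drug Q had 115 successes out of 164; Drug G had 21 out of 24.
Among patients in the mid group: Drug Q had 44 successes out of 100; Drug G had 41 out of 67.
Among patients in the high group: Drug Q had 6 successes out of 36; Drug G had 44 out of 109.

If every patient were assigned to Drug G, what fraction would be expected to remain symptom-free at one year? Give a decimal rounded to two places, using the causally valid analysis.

Drug G is higher inside every viral load stratum but Drug Q is higher in aggregate. Whether to stratify depends on how viral load relates to the drug.
The distribution of viral load is itself part of what the drug does — it is an intermediate outcome. Holding it fixed would remove that part of the effect; the total effect is the pooled difference.
So P(outcome | do(Drug G)) is just the pooled rate for Drug G: 106/200 = 0.530.

0.53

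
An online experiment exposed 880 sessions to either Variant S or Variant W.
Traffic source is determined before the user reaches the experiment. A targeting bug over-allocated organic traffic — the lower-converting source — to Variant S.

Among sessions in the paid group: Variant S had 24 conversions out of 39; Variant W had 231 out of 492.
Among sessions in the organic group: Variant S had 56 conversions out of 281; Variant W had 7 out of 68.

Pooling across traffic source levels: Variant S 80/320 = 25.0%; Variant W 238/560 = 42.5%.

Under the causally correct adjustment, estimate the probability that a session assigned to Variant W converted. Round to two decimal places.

0.32

The stratified and pooled comparisons disagree (Variant S wins within each traffic source; Variant W wins overall), so the answer turns on the causal role of traffic source.
Traffic source is set before the variant has any effect — it is not caused by the variant — and it independently drives the outcome. That makes it a confounder, so the causal comparison is within traffic source levels.
Standardising Variant W to the population traffic source mix: 0.603·231/492 + 0.397·7/68 = 0.324.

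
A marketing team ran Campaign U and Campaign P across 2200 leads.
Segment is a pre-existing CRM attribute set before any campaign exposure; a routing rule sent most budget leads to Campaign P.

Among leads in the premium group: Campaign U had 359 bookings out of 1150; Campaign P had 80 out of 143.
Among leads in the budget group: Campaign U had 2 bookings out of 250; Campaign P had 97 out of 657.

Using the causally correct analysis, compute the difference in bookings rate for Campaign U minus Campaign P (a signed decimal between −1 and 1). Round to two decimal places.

Customer segment satisfies the back-door criterion: it is not a descendant of the campaign, and it blocks the spurious path from campaign to outcome. Adjusting for it (i.e., using the within-customer segment rates) gives the causal effect.
Adjusting over the population distribution of customer segment: 0.588·(0.312−0.559) + 0.412·(0.008−0.148) = -0.203.

-0.20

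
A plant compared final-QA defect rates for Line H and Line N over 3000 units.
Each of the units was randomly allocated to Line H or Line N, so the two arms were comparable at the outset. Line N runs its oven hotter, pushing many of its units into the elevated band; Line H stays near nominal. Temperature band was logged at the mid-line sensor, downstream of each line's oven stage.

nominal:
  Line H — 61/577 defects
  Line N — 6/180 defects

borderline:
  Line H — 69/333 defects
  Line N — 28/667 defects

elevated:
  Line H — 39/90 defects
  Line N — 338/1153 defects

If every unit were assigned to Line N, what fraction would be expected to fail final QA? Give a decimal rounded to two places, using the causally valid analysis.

The distribution of in-process temperature band is itself part of what the line does — it is an intermediate outcome. Holding it fixed would remove that part of the effect; the total effect is the pooled difference.
So P(outcome | do(Line N)) is just the pooled rate for Line N: 372/2000 = 0.186.

0.19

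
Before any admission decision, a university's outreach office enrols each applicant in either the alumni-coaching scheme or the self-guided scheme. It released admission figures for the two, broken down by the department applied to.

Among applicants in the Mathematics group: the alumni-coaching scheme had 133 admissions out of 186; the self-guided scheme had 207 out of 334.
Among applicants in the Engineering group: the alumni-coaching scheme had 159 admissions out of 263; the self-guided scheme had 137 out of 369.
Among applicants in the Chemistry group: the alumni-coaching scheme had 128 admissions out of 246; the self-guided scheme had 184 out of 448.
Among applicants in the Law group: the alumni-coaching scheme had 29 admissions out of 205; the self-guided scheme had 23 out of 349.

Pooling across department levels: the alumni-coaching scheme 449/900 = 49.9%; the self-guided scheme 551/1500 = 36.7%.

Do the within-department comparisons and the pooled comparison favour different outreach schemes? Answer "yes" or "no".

Within each department level (Mathematics 71.5% vs 62.0%; Engineering 60.5% vs 37.1%; Chemistry 52.0% vs 41.1%; Law 14.1% vs 6.6%), the alumni-coaching scheme has the higher rate every time. Pooled: 49.9% vs 36.7% — the alumni-coaching scheme has the higher rate overall. They agree.

no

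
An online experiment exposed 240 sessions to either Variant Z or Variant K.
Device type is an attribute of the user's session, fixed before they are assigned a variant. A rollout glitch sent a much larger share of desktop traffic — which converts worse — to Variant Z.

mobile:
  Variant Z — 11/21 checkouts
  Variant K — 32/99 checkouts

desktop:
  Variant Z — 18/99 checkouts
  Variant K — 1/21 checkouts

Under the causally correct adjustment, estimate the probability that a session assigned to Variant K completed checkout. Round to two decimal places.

Here device type is a common cause — it drives both which variant a case falls under and the outcome. The crude comparison mixes populations; the stratum-specific rates are the causally relevant ones.
Standardising Variant K to the population device type mix: 0.500·32/99 + 0.500·1/21 = 0.185.

0.19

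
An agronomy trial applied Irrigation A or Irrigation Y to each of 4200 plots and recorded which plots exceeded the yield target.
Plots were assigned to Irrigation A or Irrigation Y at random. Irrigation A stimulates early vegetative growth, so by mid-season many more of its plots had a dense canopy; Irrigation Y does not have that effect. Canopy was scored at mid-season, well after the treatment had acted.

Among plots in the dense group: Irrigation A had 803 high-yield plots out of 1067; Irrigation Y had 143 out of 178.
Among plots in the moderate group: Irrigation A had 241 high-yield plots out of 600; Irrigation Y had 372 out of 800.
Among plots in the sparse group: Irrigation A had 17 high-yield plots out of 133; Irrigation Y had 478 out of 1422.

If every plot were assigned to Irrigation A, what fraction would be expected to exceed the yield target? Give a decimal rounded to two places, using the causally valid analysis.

Mid-season canopy is downstream of the irrigation. One should not condition on a consequence of treatment, so the overall rates are the right comparison.
So P(outcome | do(Irrigation A)) is just the pooled rate for Irrigation A: 1061/1800 = 0.589.

0.59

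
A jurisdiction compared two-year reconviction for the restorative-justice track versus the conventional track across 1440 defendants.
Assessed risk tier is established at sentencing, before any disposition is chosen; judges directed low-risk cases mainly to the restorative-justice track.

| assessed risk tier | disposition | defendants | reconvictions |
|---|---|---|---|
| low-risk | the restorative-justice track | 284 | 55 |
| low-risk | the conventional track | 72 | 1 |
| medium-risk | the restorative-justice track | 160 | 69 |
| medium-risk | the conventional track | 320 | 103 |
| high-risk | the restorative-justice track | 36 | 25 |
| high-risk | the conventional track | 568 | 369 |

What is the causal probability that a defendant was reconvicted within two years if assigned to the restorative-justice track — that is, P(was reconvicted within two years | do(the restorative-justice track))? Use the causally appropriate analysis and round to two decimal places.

Since assessed risk tier is a pre-existing factor (not a product of the disposition) and it affects the outcome on its own, it is a confounder. The stratified rates, not the pooled rate, identify the causal effect.
Standardising the restorative-justice track to the population assessed risk tier mix: 0.247·55/284 + 0.333·69/160 + 0.419·25/36 = 0.483.

0.48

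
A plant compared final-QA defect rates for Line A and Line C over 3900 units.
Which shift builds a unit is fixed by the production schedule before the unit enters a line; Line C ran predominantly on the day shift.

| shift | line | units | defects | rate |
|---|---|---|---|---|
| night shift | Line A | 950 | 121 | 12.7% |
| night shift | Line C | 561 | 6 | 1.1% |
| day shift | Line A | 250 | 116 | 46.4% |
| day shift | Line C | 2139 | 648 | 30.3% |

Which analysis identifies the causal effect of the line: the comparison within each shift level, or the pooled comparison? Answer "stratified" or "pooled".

Shift is set before the line has any effect — it is not caused by the line — and it independently drives the outcome. That makes it a confounder, so the causal comparison is within shift levels.
Within each level — night shift: 12.7% vs 1.1%; day shift: 46.4% vs 30.3% — Line C is lower every time.

stratified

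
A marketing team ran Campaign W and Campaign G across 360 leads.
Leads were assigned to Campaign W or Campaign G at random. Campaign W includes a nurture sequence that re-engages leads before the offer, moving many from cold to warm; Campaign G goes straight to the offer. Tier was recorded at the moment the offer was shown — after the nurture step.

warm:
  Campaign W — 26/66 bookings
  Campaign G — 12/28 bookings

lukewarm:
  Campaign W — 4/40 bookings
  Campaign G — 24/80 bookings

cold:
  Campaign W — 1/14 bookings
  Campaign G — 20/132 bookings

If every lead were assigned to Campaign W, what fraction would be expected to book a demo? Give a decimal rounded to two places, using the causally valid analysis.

The stratified and pooled comparisons disagree (Campaign G wins within each engagement tier; Campaign W wins overall), so the answer turns on the causal role of engagement tier.
Engagement tier lies on the pathway campaign → engagement tier → outcome, so adjusting for it blocks the indirect effect. For the total causal effect of campaign, use the unadjusted pooled rates.
So P(outcome | do(Campaign W)) is just the pooled rate for Campaign W: 31/120 = 0.258.

0.26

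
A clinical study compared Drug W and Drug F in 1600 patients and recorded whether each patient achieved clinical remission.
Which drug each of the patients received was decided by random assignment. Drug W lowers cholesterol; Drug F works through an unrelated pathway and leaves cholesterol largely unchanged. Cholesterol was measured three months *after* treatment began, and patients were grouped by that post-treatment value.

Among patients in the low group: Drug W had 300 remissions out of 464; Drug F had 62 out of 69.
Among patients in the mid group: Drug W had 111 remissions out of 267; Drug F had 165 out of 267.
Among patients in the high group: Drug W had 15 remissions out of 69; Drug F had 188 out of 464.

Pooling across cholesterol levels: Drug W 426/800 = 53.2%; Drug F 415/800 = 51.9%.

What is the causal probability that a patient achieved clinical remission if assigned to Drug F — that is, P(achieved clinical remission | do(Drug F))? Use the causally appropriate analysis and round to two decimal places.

Within every cholesterol level Drug F has the higher rate, yet pooled Drug W does — Simpson's reversal.
Cholesterol is recorded after the drug and is itself shifted by it — it sits on the causal path from drug to outcome. Conditioning on a mediator would strip out part of the effect we want; the pooled comparison gives the total causal effect.
So P(outcome | do(Drug F)) is just the pooled rate for Drug F: 415/800 = 0.519.

0.52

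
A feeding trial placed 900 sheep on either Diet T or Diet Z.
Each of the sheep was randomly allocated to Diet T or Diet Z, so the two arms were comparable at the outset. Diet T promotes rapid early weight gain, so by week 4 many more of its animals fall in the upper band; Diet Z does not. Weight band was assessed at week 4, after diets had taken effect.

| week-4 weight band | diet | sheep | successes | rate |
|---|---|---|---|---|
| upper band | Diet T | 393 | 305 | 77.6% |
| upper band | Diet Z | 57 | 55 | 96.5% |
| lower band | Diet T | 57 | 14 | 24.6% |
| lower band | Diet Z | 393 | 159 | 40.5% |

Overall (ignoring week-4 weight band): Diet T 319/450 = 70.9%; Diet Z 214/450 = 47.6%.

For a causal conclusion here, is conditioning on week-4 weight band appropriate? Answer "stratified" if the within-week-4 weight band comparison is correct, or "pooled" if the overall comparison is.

pooled

Because the diet influences week-4 weight band, week-4 weight band is a post-treatment mediator, not a confounder. Stratifying on it would bias the estimate; the causal effect is the crude pooled difference.
Pooled: Diet T 70.9% vs Diet Z 47.6%; Diet T is higher overall.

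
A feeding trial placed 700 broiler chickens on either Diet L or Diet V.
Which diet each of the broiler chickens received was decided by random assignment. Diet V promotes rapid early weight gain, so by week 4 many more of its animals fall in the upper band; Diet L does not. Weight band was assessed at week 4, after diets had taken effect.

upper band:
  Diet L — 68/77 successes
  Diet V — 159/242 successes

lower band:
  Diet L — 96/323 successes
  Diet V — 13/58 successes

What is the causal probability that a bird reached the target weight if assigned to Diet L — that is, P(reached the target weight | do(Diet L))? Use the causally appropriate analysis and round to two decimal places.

0.41

Week-4 weight band lies on the pathway diet → week-4 weight band → outcome, so adjusting for it blocks the indirect effect. For the total causal effect of diet, use the unadjusted pooled rates.
So P(outcome | do(Diet L)) is just the pooled rate for Diet L: 164/400 = 0.410.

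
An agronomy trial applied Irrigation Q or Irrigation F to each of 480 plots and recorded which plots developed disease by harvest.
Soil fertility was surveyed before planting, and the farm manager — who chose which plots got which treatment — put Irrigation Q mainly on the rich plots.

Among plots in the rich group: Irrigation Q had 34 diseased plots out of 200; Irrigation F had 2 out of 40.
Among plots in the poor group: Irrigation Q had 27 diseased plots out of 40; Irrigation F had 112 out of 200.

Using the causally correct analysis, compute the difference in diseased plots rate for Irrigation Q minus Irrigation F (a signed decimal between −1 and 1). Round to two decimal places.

Soil fertility is set before the irrigation has any effect — it is not caused by the irrigation — and it independently drives the outcome. That makes it a confounder, so the causal comparison is within soil fertility levels.
Adjusting over the population distribution of soil fertility: 0.500·(0.170−0.050) + 0.500·(0.675−0.560) = +0.117.

+0.12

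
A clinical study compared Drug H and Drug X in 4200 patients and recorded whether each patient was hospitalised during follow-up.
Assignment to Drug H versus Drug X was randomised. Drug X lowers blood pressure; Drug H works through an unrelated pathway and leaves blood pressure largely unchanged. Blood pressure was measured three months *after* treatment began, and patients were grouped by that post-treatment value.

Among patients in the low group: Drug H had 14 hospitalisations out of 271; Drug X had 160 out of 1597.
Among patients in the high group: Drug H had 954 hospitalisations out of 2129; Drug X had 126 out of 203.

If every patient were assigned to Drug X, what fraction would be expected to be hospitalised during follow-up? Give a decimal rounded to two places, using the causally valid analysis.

Blood pressure is downstream of the drug. One should not condition on a consequence of treatment, so the overall rates are the right comparison.
So P(outcome | do(Drug X)) is just the pooled rate for Drug X: 286/1800 = 0.159.

0.16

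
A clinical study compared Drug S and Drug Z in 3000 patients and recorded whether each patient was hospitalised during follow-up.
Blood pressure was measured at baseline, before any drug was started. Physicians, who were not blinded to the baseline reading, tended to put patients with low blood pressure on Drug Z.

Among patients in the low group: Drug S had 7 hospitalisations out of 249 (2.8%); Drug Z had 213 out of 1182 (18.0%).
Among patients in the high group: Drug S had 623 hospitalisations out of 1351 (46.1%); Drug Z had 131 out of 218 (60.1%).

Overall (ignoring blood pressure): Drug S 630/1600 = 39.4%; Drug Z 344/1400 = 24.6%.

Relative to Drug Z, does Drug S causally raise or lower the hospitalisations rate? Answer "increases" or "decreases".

Since blood pressure is a pre-existing factor (not a product of the drug) and it affects the outcome on its own, it is a confounder. The stratified rates, not the pooled rate, identify the causal effect.
Within each level — low: 2.8% vs 18.0%; high: 46.1% vs 60.1% — Drug S is lower every time.

decreases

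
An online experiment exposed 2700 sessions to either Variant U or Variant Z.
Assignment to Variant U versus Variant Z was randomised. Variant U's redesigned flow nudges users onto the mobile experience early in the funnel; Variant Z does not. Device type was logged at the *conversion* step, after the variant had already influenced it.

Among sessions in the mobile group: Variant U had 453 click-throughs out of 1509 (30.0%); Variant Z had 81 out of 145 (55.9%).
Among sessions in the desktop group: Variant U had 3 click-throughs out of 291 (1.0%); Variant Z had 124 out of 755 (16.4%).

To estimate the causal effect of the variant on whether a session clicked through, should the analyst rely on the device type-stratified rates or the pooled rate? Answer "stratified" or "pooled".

The device type-specific comparison favours Variant Z throughout, but the pooled figures favour Variant U. The question is whether to condition on device type.
The distribution of device type is itself part of what the variant does — it is an intermediate outcome. Holding it fixed would remove that part of the effect; the total effect is the pooled difference.
Pooled: Variant U 25.3% vs Variant Z 22.8%; Variant U is higher overall.

pooled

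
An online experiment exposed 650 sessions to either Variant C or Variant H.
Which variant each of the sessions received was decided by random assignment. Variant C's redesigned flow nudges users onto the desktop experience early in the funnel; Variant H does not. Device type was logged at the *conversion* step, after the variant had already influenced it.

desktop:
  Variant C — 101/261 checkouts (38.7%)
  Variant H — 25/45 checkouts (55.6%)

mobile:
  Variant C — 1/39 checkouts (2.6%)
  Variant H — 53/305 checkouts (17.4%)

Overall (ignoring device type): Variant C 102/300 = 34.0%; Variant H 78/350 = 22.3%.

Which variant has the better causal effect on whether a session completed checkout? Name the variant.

Variant C

Device type here is a post-treatment variable shaped by the variant; conditioning on it would introduce bias rather than remove it. The overall comparison is the causal one.
Pooled: Variant C 34.0% vs Variant H 22.3%; Variant C is higher overall.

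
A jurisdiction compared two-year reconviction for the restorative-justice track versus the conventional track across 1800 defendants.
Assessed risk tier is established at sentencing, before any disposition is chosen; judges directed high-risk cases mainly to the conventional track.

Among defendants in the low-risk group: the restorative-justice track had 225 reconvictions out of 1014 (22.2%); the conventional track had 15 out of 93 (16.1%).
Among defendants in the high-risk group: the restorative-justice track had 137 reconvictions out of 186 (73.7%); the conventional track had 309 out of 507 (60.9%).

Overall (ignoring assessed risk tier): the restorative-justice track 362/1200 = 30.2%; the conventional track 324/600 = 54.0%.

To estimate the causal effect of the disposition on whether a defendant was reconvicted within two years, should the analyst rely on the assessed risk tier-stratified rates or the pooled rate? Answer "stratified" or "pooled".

Assessed risk tier differs across dispositions for reasons unrelated to any effect of the disposition itself, and it separately predicts the outcome — a classic confounder. We must compare within assessed risk tier levels.
Within each level — low-risk: 22.2% vs 16.1%; high-risk: 73.7% vs 60.9% — the conventional track is lower every time.

stratified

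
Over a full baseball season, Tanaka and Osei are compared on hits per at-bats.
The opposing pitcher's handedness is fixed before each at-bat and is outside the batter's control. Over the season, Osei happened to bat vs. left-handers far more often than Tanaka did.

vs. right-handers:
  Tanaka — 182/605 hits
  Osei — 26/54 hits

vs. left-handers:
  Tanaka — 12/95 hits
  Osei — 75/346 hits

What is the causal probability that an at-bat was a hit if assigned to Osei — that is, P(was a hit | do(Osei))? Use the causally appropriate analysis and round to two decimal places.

0.38

Pitcher handedness is set before the player has any effect — it is not caused by the player — and it independently drives the outcome. That makes it a confounder, so the causal comparison is within pitcher handedness levels.
Standardising Osei to the population pitcher handedness mix: 0.599·26/54 + 0.401·75/346 = 0.375.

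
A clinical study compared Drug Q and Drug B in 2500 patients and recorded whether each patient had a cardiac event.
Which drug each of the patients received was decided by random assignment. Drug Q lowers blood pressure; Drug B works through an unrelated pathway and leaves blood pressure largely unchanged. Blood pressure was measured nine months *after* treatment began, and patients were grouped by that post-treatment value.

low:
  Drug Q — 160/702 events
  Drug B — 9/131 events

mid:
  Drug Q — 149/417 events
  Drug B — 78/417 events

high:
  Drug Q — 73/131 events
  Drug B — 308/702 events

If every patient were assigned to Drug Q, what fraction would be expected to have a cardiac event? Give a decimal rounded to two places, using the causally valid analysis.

0.31

The blood pressure-specific comparison favours Drug B throughout, but the pooled figures favour Drug Q. The question is whether to condition on blood pressure.
Blood pressure here is a post-treatment variable shaped by the drug; conditioning on it would introduce bias rather than remove it. The overall comparison is the causal one.
So P(outcome | do(Drug Q)) is just the pooled rate for Drug Q: 382/1250 = 0.306.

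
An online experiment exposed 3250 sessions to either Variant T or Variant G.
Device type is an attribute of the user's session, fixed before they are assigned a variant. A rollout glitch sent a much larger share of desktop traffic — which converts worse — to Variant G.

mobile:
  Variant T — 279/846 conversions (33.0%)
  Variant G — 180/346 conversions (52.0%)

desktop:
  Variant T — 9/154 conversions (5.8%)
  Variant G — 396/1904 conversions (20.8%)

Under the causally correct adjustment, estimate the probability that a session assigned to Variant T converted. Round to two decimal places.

Within every device type level Variant G has the higher rate, yet pooled Variant T does — Simpson's reversal.
Since device type is a pre-existing factor (not a product of the variant) and it affects the outcome on its own, it is a confounder. The stratified rates, not the pooled rate, identify the causal effect.
Standardising Variant T to the population device type mix: 0.367·279/846 + 0.633·9/154 = 0.158.

0.16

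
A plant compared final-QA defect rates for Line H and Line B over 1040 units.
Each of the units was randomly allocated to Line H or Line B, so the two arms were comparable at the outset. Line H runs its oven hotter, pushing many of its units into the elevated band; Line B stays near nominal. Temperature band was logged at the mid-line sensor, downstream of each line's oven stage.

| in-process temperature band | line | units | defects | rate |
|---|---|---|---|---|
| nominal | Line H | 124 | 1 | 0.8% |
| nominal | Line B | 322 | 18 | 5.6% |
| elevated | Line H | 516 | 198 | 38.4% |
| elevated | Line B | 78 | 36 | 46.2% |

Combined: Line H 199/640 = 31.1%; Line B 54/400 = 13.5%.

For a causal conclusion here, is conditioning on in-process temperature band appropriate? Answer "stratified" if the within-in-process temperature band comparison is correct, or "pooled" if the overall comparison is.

In-process temperature band here is a post-treatment variable shaped by the line; conditioning on it would introduce bias rather than remove it. The overall comparison is the causal one.
Pooled: Line H 31.1% vs Line B 13.5%; Line B is lower overall.

pooled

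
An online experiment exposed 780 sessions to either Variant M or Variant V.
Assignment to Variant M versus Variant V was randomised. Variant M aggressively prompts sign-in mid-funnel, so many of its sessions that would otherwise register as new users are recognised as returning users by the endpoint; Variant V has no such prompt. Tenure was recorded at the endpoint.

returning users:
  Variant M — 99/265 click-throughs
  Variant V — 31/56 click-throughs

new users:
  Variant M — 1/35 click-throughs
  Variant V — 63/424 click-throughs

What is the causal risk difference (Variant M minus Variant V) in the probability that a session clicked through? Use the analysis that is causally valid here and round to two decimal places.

The user tenure-specific comparison favours Variant V throughout, but the pooled figures favour Variant M. The question is whether to condition on user tenure.
The distribution of user tenure is itself part of what the variant does — it is an intermediate outcome. Holding it fixed would remove that part of the effect; the total effect is the pooled difference.
The causal difference is the pooled difference: 0.333 − 0.196 = +0.138.

+0.14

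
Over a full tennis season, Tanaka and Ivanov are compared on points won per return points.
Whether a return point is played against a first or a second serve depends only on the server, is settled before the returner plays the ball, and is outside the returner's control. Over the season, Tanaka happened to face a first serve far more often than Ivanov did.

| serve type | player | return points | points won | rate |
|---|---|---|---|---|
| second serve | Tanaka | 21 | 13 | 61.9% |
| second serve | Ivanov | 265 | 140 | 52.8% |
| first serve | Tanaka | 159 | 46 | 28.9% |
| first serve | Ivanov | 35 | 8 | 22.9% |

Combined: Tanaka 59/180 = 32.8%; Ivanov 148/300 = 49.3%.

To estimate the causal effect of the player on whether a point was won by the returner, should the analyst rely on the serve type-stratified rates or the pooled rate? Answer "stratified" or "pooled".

stratified

Serve type differs across players for reasons unrelated to any effect of the player itself, and it separately predicts the outcome — a classic confounder. We must compare within serve type levels.
Within each level — second serve: 61.9% vs 52.8%; first serve: 28.9% vs 22.9% — Tanaka is higher every time.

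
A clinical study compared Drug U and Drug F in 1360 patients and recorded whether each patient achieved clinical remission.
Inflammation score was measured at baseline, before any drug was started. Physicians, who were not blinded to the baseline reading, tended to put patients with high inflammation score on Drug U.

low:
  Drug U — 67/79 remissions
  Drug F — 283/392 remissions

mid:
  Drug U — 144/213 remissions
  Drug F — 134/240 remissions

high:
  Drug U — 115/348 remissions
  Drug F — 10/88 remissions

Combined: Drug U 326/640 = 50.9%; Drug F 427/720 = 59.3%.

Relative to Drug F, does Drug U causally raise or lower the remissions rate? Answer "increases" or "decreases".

increases

The stratified and pooled comparisons disagree (Drug U wins within each inflammation score; Drug F wins overall), so the answer turns on the causal role of inflammation score.
Nothing the drug does changes inflammation score; the imbalance is an allocation artefact. With inflammation score also predicting the outcome, the pooled figure is confounded, and the within-stratum comparison is the causal one.
Within each level — low: 84.8% vs 72.2%; mid: 67.6% vs 55.8%; high: 33.0% vs 11.4% — Drug U is higher every time.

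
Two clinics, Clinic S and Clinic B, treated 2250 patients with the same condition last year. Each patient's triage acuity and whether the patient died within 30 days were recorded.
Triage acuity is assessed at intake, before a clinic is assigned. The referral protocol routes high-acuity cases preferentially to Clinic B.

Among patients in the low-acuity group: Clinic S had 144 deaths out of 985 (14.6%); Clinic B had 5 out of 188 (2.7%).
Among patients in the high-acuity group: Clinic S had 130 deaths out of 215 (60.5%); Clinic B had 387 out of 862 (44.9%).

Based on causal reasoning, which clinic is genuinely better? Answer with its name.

Triage acuity satisfies the back-door criterion: it is not a descendant of the clinic, and it blocks the spurious path from clinic to outcome. Adjusting for it (i.e., using the within-triage acuity rates) gives the causal effect.
Within each level — low-acuity: 14.6% vs 2.7%; high-acuity: 60.5% vs 44.9% — Clinic B is lower every time.

Clinic B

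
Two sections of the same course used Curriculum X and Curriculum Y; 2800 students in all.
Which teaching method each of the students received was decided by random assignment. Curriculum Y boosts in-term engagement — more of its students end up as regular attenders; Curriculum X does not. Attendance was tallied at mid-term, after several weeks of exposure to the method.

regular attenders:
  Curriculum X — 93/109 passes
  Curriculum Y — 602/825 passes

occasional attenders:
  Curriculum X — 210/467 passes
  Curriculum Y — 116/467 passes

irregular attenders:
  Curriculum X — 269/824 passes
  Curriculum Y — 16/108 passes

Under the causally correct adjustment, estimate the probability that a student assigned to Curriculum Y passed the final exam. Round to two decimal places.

The distribution of mid-term attendance is itself part of what the teaching method does — it is an intermediate outcome. Holding it fixed would remove that part of the effect; the total effect is the pooled difference.
So P(outcome | do(Curriculum Y)) is just the pooled rate for Curriculum Y: 734/1400 = 0.524.

0.52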